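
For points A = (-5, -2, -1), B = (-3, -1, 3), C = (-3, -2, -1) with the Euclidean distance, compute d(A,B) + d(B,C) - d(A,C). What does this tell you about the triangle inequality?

d(A,B) = √(2² + 1² + 4²) = √21 ≈ 4.5826, d(B,C) = √(0² + 1² + 4²) = √17 ≈ 4.1231, d(A,C) = √(2² + 0² + 0²) = √4 = 2.
d(A,B) + d(B,C) - d(A,C) = 4.5826 + 4.1231 - 2 = 8.7057 - 2 = 6.7057 (to 4 decimal places). This is ≥ 0, so the triangle inequality holds for these points.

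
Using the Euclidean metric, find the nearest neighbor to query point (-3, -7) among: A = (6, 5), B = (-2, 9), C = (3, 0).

Distances: d(A) = 15, d(B) ≈ 16.0312, d(C) ≈ 9.2195. Nearest: C = (3, 0) with distance 9.2195.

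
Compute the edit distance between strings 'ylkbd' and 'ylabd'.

Let D[i][j] be the edit distance between the first i characters of 'ylkbd' and the first j characters of 'ylabd', with D[i][0] = i, D[0][j] = j, and D[i][j] = D[i-1][j-1] if the characters match, else 1 + min(D[i-1][j], D[i][j-1], D[i-1][j-1]). Filling the table (rows: prefixes of 'ylkbd', columns: prefixes of 'ylabd'):
     ε  y  l  a  b  d
  ε  0  1  2  3  4  5
  y  1  0  1  2  3  4
  l  2  1  0  1  2  3
  k  3  2  1  1  2  3
  b  4  3  2  2  1  2
  d  5  4  3  3  2  1
The bottom-right entry gives D[5][5] = 1, so no sequence of fewer than 1 edit works. Backtracking through the table gives one optimal edit sequence (1 edit):
  ylkbd → ylabd (sub k→a @3)
Edit distance = 1.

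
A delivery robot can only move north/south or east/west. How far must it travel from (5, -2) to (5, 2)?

Σ|x_i - y_i| = |5 - 5| + |-2 - 2| = 0 + 4 = 4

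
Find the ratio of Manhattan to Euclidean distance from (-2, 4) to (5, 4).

L1 = |-2 - 5| + |4 - 4| = 7 + 0 = 7
L2 = √(7² + 0²) = √49 = 7
L1 ≥ L2 always (equality iff movement is along one axis); L1 = L2 here (movement is along a single axis).
Ratio L1/L2 = 7/7 = 1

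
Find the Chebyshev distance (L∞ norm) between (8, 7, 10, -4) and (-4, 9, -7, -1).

max(|x_i - y_i|) = max(|8 - (-4)|, |7 - 9|, |10 - (-7)|, |-4 - (-1)|) = max(12, 2, 17, 3) = 17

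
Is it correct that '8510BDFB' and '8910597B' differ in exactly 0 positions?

Differing positions: 2, 5, 6, 7. Hamming distance = 4, so the claim that d_H = 0 is false.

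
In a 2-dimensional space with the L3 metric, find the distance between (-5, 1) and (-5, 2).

(Σ|x_i - y_i|^3)^(1/3) = (|-5 - (-5)|^3 + |1 - 2|^3)^(1/3)
= (0^3 + 1^3)^(1/3) = (0 + 1)^(1/3) = (1)^(1/3) = 1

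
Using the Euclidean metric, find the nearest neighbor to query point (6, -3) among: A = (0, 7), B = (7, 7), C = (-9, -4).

Distances: d(A) ≈ 11.6619, d(B) ≈ 10.0499, d(C) ≈ 15.0333. Nearest: B = (7, 7) with distance 10.0499.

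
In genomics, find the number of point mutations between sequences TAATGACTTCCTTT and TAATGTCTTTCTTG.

Differing positions: 6, 10, 14. Hamming distance = 3.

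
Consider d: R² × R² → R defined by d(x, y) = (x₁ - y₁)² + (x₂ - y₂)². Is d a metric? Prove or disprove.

No. The squared Euclidean distance fails the triangle inequality. Counterexample: x = (0, 0), y = (1, 1), z = (2, 2). d(x,z) = 2² + 2² = 8, but d(x,y) + d(y,z) = (1² + 1²) + (1² + 1²) = 2 + 2 = 4. Since 8 > 4, the triangle inequality is violated. (Note: √d, the ordinary Euclidean distance, IS a metric.)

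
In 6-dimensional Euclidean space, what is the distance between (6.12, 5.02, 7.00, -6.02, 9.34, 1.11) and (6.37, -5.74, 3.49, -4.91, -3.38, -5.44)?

√(Σ(x_i - y_i)²) = √((6.12 - 6.37)² + (5.02 - (-5.74))² + (7 - 3.49)² + (-6.02 - (-4.91))² + (9.34 - (-3.38))² + (1.11 - (-5.44))²)
= √((-0.25)² + 10.76² + 3.51² + (-1.11)² + 12.72² + 6.55²) = √(0.0625 + 115.7776 + 12.3201 + 1.2321 + 161.7984 + 42.9025) = √334.0932 ≈ 18.2782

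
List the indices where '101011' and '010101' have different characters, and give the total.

Differing positions: 1, 2, 3, 4, 5. Hamming distance = 5.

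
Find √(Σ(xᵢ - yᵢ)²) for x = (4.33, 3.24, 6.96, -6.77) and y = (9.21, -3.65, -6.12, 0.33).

√(Σ(x_i - y_i)²) = √((4.33 - 9.21)² + (3.24 - (-3.65))² + (6.96 - (-6.12))² + (-6.77 - 0.33)²)
= √((-4.88)² + 6.89² + 13.08² + (-7.1)²) = √(23.8144 + 47.4721 + 171.0864 + 50.41) = √292.7829 ≈ 17.1109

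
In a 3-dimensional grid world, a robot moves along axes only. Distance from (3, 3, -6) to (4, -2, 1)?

Σ|x_i - y_i| = |3 - 4| + |3 - (-2)| + |-6 - 1| = 1 + 5 + 7 = 13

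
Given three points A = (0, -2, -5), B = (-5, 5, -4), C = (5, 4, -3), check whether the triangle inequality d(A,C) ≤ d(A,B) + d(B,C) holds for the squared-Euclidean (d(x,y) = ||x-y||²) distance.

d(A,B) = 5² + 7² + 1² = 75, d(B,C) = 10² + 1² + 1² = 102, d(A,C) = 5² + 6² + 2² = 65.
d(A,C) = 65 ≤ 75 + 102 = 177. Triangle inequality is satisfied.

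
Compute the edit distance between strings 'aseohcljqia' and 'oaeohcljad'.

Let D[i][j] be the edit distance between the first i characters of 'aseohcljqia' and the first j characters of 'oaeohcljad', with D[i][0] = i, D[0][j] = j, and D[i][j] = D[i-1][j-1] if the characters match, else 1 + min(D[i-1][j], D[i][j-1], D[i-1][j-1]). Filling the table (rows: prefixes of 'aseohcljqia', columns: prefixes of 'oaeohcljad'):
     ε  o  a  e  o  h  c  l  j  a  d
  ε  0  1  2  3  4  5  6  7  8  9 10
  a  1  1  1  2  3  4  5  6  7  8  9
  s  2  2  2  2  3  4  5  6  7  8  9
  e  3  3  3  2  3  4  5  6  7  8  9
  o  4  3  4  3  2  3  4  5  6  7  8
  h  5  4  4  4  3  2  3  4  5  6  7
  c  6  5  5  5  4  3  2  3  4  5  6
  l  7  6  6  6  5  4  3  2  3  4  5
  j  8  7  7  7  6  5  4  3  2  3  4
  q  9  8  8  8  7  6  5  4  3  3  4
  i 10  9  9  9  8  7  6  5  4  4  4
  a 11 10  9 10  9  8  7  6  5  4  5
The bottom-right entry gives D[11][10] = 5, so no sequence of fewer than 5 edits works. Backtracking through the table gives one optimal edit sequence (5 edits):
  aseohcljqia → oseohcljqia (sub a→o @1)
  oseohcljqia → oaeohcljqia (sub s→a @2)
  oaeohcljqia → oaeohcljia (del q @9)
  oaeohcljia → oaeohcljaa (sub i→a @9)
  oaeohcljaa → oaeohcljad (sub a→d @10)
Edit distance = 5.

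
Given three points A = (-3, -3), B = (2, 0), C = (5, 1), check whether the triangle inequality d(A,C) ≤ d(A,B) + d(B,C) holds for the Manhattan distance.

d(A,B) = 5 + 3 = 8, d(B,C) = 3 + 1 = 4, d(A,C) = 8 + 4 = 12.
d(A,C) = 12 ≤ 8 + 4 = 12. Triangle inequality is satisfied.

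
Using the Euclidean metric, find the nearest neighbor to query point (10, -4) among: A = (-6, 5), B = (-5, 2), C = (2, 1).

Distances: d(A) ≈ 18.3576, d(B) ≈ 16.1555, d(C) ≈ 9.434. Nearest: C = (2, 1) with distance 9.434.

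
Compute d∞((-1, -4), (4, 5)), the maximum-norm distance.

max(|x_i - y_i|) = max(|-1 - 4|, |-4 - 5|) = max(5, 9) = 9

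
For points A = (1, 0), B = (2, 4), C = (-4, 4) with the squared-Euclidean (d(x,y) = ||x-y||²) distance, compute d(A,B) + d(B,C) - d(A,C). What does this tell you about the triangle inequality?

d(A,B) = 1² + 4² = 17, d(B,C) = 6² + 0² = 36, d(A,C) = 5² + 4² = 41.
d(A,B) + d(B,C) - d(A,C) = 17 + 36 - 41 = 53 - 41 = 12. This is ≥ 0, so the triangle inequality holds for these points.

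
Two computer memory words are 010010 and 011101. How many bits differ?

Differing positions: 3, 4, 5, 6. Hamming distance = 4.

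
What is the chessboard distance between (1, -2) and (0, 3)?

max(|x_i - y_i|) = max(|1 - 0|, |-2 - 3|) = max(1, 5) = 5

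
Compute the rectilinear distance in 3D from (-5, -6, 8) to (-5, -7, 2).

Σ|x_i - y_i| = |-5 - (-5)| + |-6 - (-7)| + |8 - 2| = 0 + 1 + 6 = 7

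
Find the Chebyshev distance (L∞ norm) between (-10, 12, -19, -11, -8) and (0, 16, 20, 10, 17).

max(|x_i - y_i|) = max(|-10 - 0|, |12 - 16|, |-19 - 20|, |-11 - 10|, |-8 - 17|) = max(10, 4, 39, 21, 25) = 39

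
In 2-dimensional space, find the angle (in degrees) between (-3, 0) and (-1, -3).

With u = (-3, 0), v = (-1, -3):
u·v = (-3)·(-1) + 0·(-3) = 3 + 0 = 3.
|u| = √((-3)² + 0²) = √9, |v| = √((-1)² + (-3)²) = √10, so |u||v| = √(9·10) = √90.
cos θ = (u·v)/(|u||v|) = 3/√90 ≈ 0.316228
θ = arccos(0.316228) ≈ 71.57°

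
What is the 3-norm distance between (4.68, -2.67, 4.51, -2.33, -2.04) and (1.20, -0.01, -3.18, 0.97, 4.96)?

(Σ|x_i - y_i|^3)^(1/3) = (|4.68 - 1.2|^3 + |-2.67 - (-0.01)|^3 + |4.51 - (-3.18)|^3 + |-2.33 - 0.97|^3 + |-2.04 - 4.96|^3)^(1/3)
= (3.48^3 + 2.66^3 + 7.69^3 + 3.3^3 + 7^3)^(1/3) ≈ (42.1442 + 18.8211 + 454.7566 + 35.937 + 343)^(1/3) = (894.6589)^(1/3) ≈ 9.6358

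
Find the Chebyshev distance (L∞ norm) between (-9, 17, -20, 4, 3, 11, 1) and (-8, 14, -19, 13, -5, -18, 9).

max(|x_i - y_i|) = max(|-9 - (-8)|, |17 - 14|, |-20 - (-19)|, |4 - 13|, |3 - (-5)|, |11 - (-18)|, |1 - 9|) = max(1, 3, 1, 9, 8, 29, 8) = 29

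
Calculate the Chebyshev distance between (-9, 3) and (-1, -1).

max(|x_i - y_i|) = max(|-9 - (-1)|, |3 - (-1)|) = max(8, 4) = 8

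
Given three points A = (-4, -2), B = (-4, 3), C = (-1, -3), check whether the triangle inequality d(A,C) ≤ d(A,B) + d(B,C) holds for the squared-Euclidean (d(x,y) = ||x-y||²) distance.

d(A,B) = 0² + 5² = 25, d(B,C) = 3² + 6² = 45, d(A,C) = 3² + 1² = 10.
d(A,C) = 10 ≤ 25 + 45 = 70. Triangle inequality is satisfied.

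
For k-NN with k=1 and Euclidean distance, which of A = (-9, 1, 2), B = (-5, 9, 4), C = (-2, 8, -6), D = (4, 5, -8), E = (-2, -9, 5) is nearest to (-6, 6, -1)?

Distances: d(A) ≈ 6.5574, d(B) ≈ 5.9161, d(C) ≈ 6.7082, d(D) ≈ 12.2474, d(E) ≈ 16.6433. Nearest: B = (-5, 9, 4) with distance 5.9161.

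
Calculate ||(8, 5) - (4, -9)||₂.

√(Σ(x_i - y_i)²) = √((8 - 4)² + (5 - (-9))²)
= √(4² + 14²) = √(16 + 196) = √212 ≈ 14.5602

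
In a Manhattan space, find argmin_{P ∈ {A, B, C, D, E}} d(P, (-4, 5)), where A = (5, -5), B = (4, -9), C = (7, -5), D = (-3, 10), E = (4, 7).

Distances: d(A) = 19, d(B) = 22, d(C) = 21, d(D) = 6, d(E) = 10. Nearest: D = (-3, 10) with distance 6.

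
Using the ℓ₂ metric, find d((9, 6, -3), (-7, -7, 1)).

√(Σ(x_i - y_i)²) = √((9 - (-7))² + (6 - (-7))² + (-3 - 1)²)
= √(16² + 13² + (-4)²) = √(256 + 169 + 16) = √441 = 21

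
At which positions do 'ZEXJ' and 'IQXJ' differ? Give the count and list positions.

Differing positions: 1, 2. Hamming distance = 2.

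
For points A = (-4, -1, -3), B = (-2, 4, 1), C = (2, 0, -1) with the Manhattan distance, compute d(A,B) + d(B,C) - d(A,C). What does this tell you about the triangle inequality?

d(A,B) = 2 + 5 + 4 = 11, d(B,C) = 4 + 4 + 2 = 10, d(A,C) = 6 + 1 + 2 = 9.
d(A,B) + d(B,C) - d(A,C) = 11 + 10 - 9 = 21 - 9 = 12. This is ≥ 0, so the triangle inequality holds for these points.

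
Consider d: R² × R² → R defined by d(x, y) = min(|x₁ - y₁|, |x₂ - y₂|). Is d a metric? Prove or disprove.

No. d fails identity of indiscernibles: take x = (2, 0) and y = (2, 8). Then d(x,y) = min(|2 - 2|, |0 - 8|) = min(0, 8) = 0, yet x ≠ y.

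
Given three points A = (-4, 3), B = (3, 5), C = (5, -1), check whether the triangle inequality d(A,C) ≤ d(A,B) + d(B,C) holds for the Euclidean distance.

d(A,B) = √(7² + 2²) = √53 ≈ 7.2801, d(B,C) = √(2² + 6²) = √40 ≈ 6.3246, d(A,C) = √(9² + 4²) = √97 ≈ 9.8489.
d(A,C) ≈ 9.8489 ≤ 7.2801 + 6.3246 = 13.6047. Triangle inequality is satisfied.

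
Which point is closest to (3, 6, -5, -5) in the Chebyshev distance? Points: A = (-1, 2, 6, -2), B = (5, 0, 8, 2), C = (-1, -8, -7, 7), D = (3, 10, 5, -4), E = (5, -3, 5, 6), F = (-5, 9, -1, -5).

Distances: d(A) = 11, d(B) = 13, d(C) = 14, d(D) = 10, d(E) = 11, d(F) = 8. Nearest: F = (-5, 9, -1, -5) with distance 8.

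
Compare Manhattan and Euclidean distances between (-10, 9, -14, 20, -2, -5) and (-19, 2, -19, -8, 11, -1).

L1 = |-10 - (-19)| + |9 - 2| + |-14 - (-19)| + |20 - (-8)| + |-2 - 11| + |-5 - (-1)| = 9 + 7 + 5 + 28 + 13 + 4 = 66
L2 = √(9² + 7² + 5² + 28² + 13² + 4²) = √1124 ≈ 33.5261
L1 ≥ L2 always (equality iff movement is along one axis); L1 > L2 here.
Ratio L1/L2 = 66/√1124 ≈ 1.9686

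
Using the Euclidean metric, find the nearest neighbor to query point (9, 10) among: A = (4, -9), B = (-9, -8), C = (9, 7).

Distances: d(A) ≈ 19.6469, d(B) ≈ 25.4558, d(C) = 3. Nearest: C = (9, 7) with distance 3.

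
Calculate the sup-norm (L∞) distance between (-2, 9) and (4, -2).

max(|x_i - y_i|) = max(|-2 - 4|, |9 - (-2)|) = max(6, 11) = 11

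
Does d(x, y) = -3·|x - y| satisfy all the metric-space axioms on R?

No. With c = -3 < 0, d fails non-negativity: d(6, 12) = -3·|6 - 12| = -3·6 = -18 < 0.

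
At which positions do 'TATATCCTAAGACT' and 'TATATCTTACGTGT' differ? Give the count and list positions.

Differing positions: 7, 10, 12, 13. Hamming distance = 4.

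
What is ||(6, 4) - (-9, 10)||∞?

max(|x_i - y_i|) = max(|6 - (-9)|, |4 - 10|) = max(15, 6) = 15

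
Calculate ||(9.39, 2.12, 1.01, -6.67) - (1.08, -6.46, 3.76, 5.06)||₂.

√(Σ(x_i - y_i)²) = √((9.39 - 1.08)² + (2.12 - (-6.46))² + (1.01 - 3.76)² + (-6.67 - 5.06)²)
= √(8.31² + 8.58² + (-2.75)² + (-11.73)²) = √(69.0561 + 73.6164 + 7.5625 + 137.5929) = √287.8279 ≈ 16.9655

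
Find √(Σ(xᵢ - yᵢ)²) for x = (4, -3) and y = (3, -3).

√(Σ(x_i - y_i)²) = √((4 - 3)² + (-3 - (-3))²)
= √(1² + 0²) = √(1 + 0) = √1 = 1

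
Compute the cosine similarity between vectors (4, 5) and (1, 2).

With u = (4, 5), v = (1, 2):
u·v = 4·1 + 5·2 = 4 + 10 = 14.
|u| = √(4² + 5²) = √41, |v| = √(1² + 2²) = √5, so |u||v| = √(41·5) = √205.
cos θ = (u·v)/(|u||v|) = 14/√205 ≈ 0.9778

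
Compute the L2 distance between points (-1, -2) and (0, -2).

(Σ|x_i - y_i|^2)^(1/2) = (|-1 - 0|^2 + |-2 - (-2)|^2)^(1/2)
= (1^2 + 0^2)^(1/2) = (1 + 0)^(1/2) = (1)^(1/2) = 1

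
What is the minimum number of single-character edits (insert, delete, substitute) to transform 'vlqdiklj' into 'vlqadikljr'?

Let D[i][j] be the edit distance between the first i characters of 'vlqdiklj' and the first j characters of 'vlqadikljr', with D[i][0] = i, D[0][j] = j, and D[i][j] = D[i-1][j-1] if the characters match, else 1 + min(D[i-1][j], D[i][j-1], D[i-1][j-1]). Filling the table (rows: prefixes of 'vlqdiklj', columns: prefixes of 'vlqadikljr'):
     ε  v  l  q  a  d  i  k  l  j  r
  ε  0  1  2  3  4  5  6  7  8  9 10
  v  1  0  1  2  3  4  5  6  7  8  9
  l  2  1  0  1  2  3  4  5  6  7  8
  q  3  2  1  0  1  2  3  4  5  6  7
  d  4  3  2  1  1  1  2  3  4  5  6
  i  5  4  3  2  2  2  1  2  3  4  5
  k  6  5  4  3  3  3  2  1  2  3  4
  l  7  6  5  4  4  4  3  2  1  2  3
  j  8  7  6  5  5  5  4  3  2  1  2
The bottom-right entry gives D[8][10] = 2, so no sequence of fewer than 2 edits works. Backtracking through the table gives one optimal edit sequence (2 edits):
  vlqdiklj → vlqadiklj (ins a @4)
  vlqadiklj → vlqadikljr (ins r @10)
Edit distance = 2.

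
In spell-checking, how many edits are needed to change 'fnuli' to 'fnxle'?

Let D[i][j] be the edit distance between the first i characters of 'fnuli' and the first j characters of 'fnxle', with D[i][0] = i, D[0][j] = j, and D[i][j] = D[i-1][j-1] if the characters match, else 1 + min(D[i-1][j], D[i][j-1], D[i-1][j-1]). Filling the table (rows: prefixes of 'fnuli', columns: prefixes of 'fnxle'):
     ε  f  n  x  l  e
  ε  0  1  2  3  4  5
  f  1  0  1  2  3  4
  n  2  1  0  1  2  3
  u  3  2  1  1  2  3
  l  4  3  2  2  1  2
  i  5  4  3  3  2  2
The bottom-right entry gives D[5][5] = 2, so no sequence of fewer than 2 edits works. Backtracking through the table gives one optimal edit sequence (2 edits):
  fnuli → fnxli (sub u→x @3)
  fnxli → fnxle (sub i→e @5)
Edit distance = 2.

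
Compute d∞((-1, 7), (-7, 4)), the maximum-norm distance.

max(|x_i - y_i|) = max(|-1 - (-7)|, |7 - 4|) = max(6, 3) = 6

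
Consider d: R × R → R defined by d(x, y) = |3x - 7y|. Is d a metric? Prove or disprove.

No. d fails symmetry: d(3, 9) = |3·3 - 7·9| = |-54| = 54, but d(9, 3) = |3·9 - 7·3| = |6| = 6. Since 54 ≠ 6, d(x,y) ≠ d(y,x) in general.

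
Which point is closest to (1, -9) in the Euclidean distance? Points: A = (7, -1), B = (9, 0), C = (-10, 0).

Distances: d(A) = 10, d(B) ≈ 12.0416, d(C) ≈ 14.2127. Nearest: A = (7, -1) with distance 10.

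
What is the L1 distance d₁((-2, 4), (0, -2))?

Σ|x_i - y_i| = |-2 - 0| + |4 - (-2)| = 2 + 6 = 8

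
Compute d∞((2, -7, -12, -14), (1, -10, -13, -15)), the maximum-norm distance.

max(|x_i - y_i|) = max(|2 - 1|, |-7 - (-10)|, |-12 - (-13)|, |-14 - (-15)|) = max(1, 3, 1, 1) = 3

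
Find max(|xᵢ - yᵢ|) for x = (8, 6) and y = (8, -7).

max(|x_i - y_i|) = max(|8 - 8|, |6 - (-7)|) = max(0, 13) = 13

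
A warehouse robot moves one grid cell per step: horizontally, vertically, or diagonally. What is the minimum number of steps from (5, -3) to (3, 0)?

max(|x_i - y_i|) = max(|5 - 3|, |-3 - 0|) = max(2, 3) = 3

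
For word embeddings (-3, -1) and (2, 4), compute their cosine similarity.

With u = (-3, -1), v = (2, 4):
u·v = (-3)·2 + (-1)·4 = (-6) + (-4) = -10.
|u| = √((-3)² + (-1)²) = √10, |v| = √(2² + 4²) = √20, so |u||v| = √(10·20) = √200.
cos θ = (u·v)/(|u||v|) = -10/√200 ≈ -0.7071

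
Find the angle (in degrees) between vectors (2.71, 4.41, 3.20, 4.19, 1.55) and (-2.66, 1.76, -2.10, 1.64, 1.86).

With u = (2.71, 4.41, 3.20, 4.19, 1.55), v = (-2.66, 1.76, -2.10, 1.64, 1.86):
u·v = 2.71·(-2.66) + 4.41·1.76 + 3.2·(-2.1) + 4.19·1.64 + 1.55·1.86 = (-7.2086) + 7.7616 + (-6.72) + 6.8716 + 2.883 = 3.5876.
|u| = √(2.71² + 4.41² + 3.2² + 4.19² + 1.55²) = √(7.3441 + 19.4481 + 10.24 + 17.5561 + 2.4025) = √56.9908, |v| = √((-2.66)² + 1.76² + (-2.1)² + 1.64² + 1.86²) = √(7.0756 + 3.0976 + 4.41 + 2.6896 + 3.4596) = √20.7324.
cos θ = (u·v)/(|u||v|) = 3.5876/(√56.9908·√20.7324) ≈ 0.10437
θ = arccos(0.10437) ≈ 84.01°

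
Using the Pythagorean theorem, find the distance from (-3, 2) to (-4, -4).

√(Σ(x_i - y_i)²) = √((-3 - (-4))² + (2 - (-4))²)
= √(1² + 6²) = √(1 + 36) = √37 ≈ 6.0828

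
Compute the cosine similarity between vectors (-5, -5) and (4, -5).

With u = (-5, -5), v = (4, -5):
u·v = (-5)·4 + (-5)·(-5) = (-20) + 25 = 5.
|u| = √((-5)² + (-5)²) = √50, |v| = √(4² + (-5)²) = √41, so |u||v| = √(50·41) = √2050.
cos θ = (u·v)/(|u||v|) = 5/√2050 ≈ 0.1104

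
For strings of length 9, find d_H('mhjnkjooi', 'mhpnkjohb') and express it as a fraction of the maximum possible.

Differing positions: 3, 8, 9. Hamming distance = 3. The maximum possible Hamming distance for length-9 strings is 9, so d_H/9 = 3/9 ≈ 0.3333.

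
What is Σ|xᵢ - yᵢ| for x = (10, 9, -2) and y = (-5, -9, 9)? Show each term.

Σ|x_i - y_i| = |10 - (-5)| + |9 - (-9)| + |-2 - 9| = 15 + 18 + 11 = 44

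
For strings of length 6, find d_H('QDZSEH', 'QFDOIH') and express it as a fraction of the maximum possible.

Differing positions: 2, 3, 4, 5. Hamming distance = 4. The maximum possible Hamming distance for length-6 strings is 6, so d_H/6 = 4/6 ≈ 0.6667.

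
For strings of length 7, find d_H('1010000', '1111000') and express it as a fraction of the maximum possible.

Differing positions: 2, 4. Hamming distance = 2. The maximum possible Hamming distance for length-7 strings is 7, so d_H/7 = 2/7 ≈ 0.2857.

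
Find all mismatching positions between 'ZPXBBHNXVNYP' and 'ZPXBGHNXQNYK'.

Differing positions: 5, 9, 12. Hamming distance = 3.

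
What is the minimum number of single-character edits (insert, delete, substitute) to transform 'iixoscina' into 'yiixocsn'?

Let D[i][j] be the edit distance between the first i characters of 'iixoscina' and the first j characters of 'yiixocsn', with D[i][0] = i, D[0][j] = j, and D[i][j] = D[i-1][j-1] if the characters match, else 1 + min(D[i-1][j], D[i][j-1], D[i-1][j-1]). Filling the table (rows: prefixes of 'iixoscina', columns: prefixes of 'yiixocsn'):
     ε  y  i  i  x  o  c  s  n
  ε  0  1  2  3  4  5  6  7  8
  i  1  1  1  2  3  4  5  6  7
  i  2  2  1  1  2  3  4  5  6
  x  3  3  2  2  1  2  3  4  5
  o  4  4  3  3  2  1  2  3  4
  s  5  5  4  4  3  2  2  2  3
  c  6  6  5  5  4  3  2  3  3
  i  7  7  6  5  5  4  3  3  4
  n  8  8  7  6  6  5  4  4  3
  a  9  9  8  7  7  6  5  5  4
The bottom-right entry gives D[9][8] = 4, so no sequence of fewer than 4 edits works. Backtracking through the table gives one optimal edit sequence (4 edits):
  iixoscina → yiixoscina (ins y @1)
  yiixoscina → yiixocina (del s @6)
  yiixocina → yiixocsna (sub i→s @7)
  yiixocsna → yiixocsn (del a @9)
Edit distance = 4.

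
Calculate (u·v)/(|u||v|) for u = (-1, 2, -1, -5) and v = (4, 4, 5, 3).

With u = (-1, 2, -1, -5), v = (4, 4, 5, 3):
u·v = (-1)·4 + 2·4 + (-1)·5 + (-5)·3 = (-4) + 8 + (-5) + (-15) = -16.
|u| = √((-1)² + 2² + (-1)² + (-5)²) = √31, |v| = √(4² + 4² + 5² + 3²) = √66, so |u||v| = √(31·66) = √2046.
cos θ = (u·v)/(|u||v|) = -16/√2046 ≈ -0.3537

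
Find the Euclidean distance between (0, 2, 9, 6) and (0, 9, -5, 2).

√(Σ(x_i - y_i)²) = √((0 - 0)² + (2 - 9)² + (9 - (-5))² + (6 - 2)²)
= √(0² + (-7)² + 14² + 4²) = √(0 + 49 + 196 + 16) = √261 ≈ 16.1555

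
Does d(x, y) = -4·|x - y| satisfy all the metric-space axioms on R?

No. With c = -4 < 0, d fails non-negativity: d(7, 15) = -4·|7 - 15| = -4·8 = -32 < 0.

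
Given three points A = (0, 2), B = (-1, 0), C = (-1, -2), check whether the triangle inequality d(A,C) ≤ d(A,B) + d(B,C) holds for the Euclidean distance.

d(A,B) = √(1² + 2²) = √5 ≈ 2.2361, d(B,C) = √(0² + 2²) = √4 = 2, d(A,C) = √(1² + 4²) = √17 ≈ 4.1231.
d(A,C) ≈ 4.1231 ≤ 2.2361 + 2 = 4.2361. Triangle inequality is satisfied.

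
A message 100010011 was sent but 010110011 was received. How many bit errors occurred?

Differing positions: 1, 2, 4. Hamming distance = 3.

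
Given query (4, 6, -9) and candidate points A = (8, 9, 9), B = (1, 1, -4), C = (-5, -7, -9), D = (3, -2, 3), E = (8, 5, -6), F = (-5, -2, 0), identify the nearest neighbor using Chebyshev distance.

Distances: d(A) = 18, d(B) = 5, d(C) = 13, d(D) = 12, d(E) = 4, d(F) = 9. Nearest: E = (8, 5, -6) with distance 4.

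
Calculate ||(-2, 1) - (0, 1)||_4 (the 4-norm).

(Σ|x_i - y_i|^4)^(1/4) = (|-2 - 0|^4 + |1 - 1|^4)^(1/4)
= (2^4 + 0^4)^(1/4) = (16 + 0)^(1/4) = (16)^(1/4) = 2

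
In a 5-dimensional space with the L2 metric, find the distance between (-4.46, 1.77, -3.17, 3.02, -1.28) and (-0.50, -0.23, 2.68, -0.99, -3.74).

(Σ|x_i - y_i|^2)^(1/2) = (|-4.46 - (-0.5)|^2 + |1.77 - (-0.23)|^2 + |-3.17 - 2.68|^2 + |3.02 - (-0.99)|^2 + |-1.28 - (-3.74)|^2)^(1/2)
= (3.96^2 + 2^2 + 5.85^2 + 4.01^2 + 2.46^2)^(1/2) = (15.6816 + 4 + 34.2225 + 16.0801 + 6.0516)^(1/2) = (76.0358)^(1/2) ≈ 8.7199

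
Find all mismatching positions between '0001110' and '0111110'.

Differing positions: 2, 3. Hamming distance = 2.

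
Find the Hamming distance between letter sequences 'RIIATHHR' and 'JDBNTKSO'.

Differing positions: 1, 2, 3, 4, 6, 7, 8. Hamming distance = 7.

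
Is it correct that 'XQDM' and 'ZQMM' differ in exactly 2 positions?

Differing positions: 1, 3. Hamming distance = 2, so the claim is true.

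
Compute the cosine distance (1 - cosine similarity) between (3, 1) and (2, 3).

With u = (3, 1), v = (2, 3):
u·v = 3·2 + 1·3 = 6 + 3 = 9.
|u| = √(3² + 1²) = √10, |v| = √(2² + 3²) = √13, so |u||v| = √(10·13) = √130.
cos θ = (u·v)/(|u||v|) = 9/√130 ≈ 0.7894
Cosine distance = 1 - cos θ ≈ 1 - 0.7894 = 0.2106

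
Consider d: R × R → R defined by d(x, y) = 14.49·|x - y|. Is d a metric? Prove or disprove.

Yes. Since |x - y| is a metric on R and 14.49 > 0, the positive scalar multiple 14.49·|x - y| is also a metric: scaling by a positive constant preserves non-negativity, identity (d=0 ⟺ |x-y|=0 ⟺ x=y), symmetry, and the triangle inequality.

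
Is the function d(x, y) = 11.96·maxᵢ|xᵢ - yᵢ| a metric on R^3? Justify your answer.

Yes. The L∞ (Chebyshev) norm induces a metric on R^3, and multiplying a metric by a positive constant 11.96 > 0 preserves all four axioms: non-negativity (11.96·||x-y|| ≥ 0), identity (11.96·||x-y|| = 0 ⟺ ||x-y|| = 0 ⟺ x = y), symmetry (||x-y|| = ||y-x||), and the triangle inequality (11.96·||x-z|| ≤ 11.96·||x-y|| + 11.96·||y-z||). So d is a metric.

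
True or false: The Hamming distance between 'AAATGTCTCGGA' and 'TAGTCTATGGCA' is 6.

Differing positions: 1, 3, 5, 7, 9, 11. Hamming distance = 6, so the claim is true.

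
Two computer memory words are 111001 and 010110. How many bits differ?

Differing positions: 1, 3, 4, 5, 6. Hamming distance = 5.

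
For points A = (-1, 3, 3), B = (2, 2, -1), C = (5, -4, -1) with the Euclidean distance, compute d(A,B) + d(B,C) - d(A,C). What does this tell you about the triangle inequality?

d(A,B) = √(3² + 1² + 4²) = √26 ≈ 5.099, d(B,C) = √(3² + 6² + 0²) = √45 ≈ 6.7082, d(A,C) = √(6² + 7² + 4²) = √101 ≈ 10.0499.
d(A,B) + d(B,C) - d(A,C) = 5.099 + 6.7082 - 10.0499 = 11.8072 - 10.0499 = 1.7573 (to 4 decimal places). This is ≥ 0, so the triangle inequality holds for these points.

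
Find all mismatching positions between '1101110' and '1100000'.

Differing positions: 4, 5, 6. Hamming distance = 3.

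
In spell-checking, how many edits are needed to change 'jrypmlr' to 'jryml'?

Let D[i][j] be the edit distance between the first i characters of 'jrypmlr' and the first j characters of 'jryml', with D[i][0] = i, D[0][j] = j, and D[i][j] = D[i-1][j-1] if the characters match, else 1 + min(D[i-1][j], D[i][j-1], D[i-1][j-1]). Filling the table (rows: prefixes of 'jrypmlr', columns: prefixes of 'jryml'):
     ε  j  r  y  m  l
  ε  0  1  2  3  4  5
  j  1  0  1  2  3  4
  r  2  1  0  1  2  3
  y  3  2  1  0  1  2
  p  4  3  2  1  1  2
  m  5  4  3  2  1  2
  l  6  5  4  3  2  1
  r  7  6  5  4  3  2
The bottom-right entry gives D[7][5] = 2, so no sequence of fewer than 2 edits works. Backtracking through the table gives one optimal edit sequence (2 edits):
  jrypmlr → jrymlr (del p @4)
  jrymlr → jryml (del r @6)
Edit distance = 2.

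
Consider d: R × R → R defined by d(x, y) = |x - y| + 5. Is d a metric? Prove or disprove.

No. d fails identity of indiscernibles (specifically d(x,x) = 0): d(-5, -5) = |-5 - (-5)| + 5 = 0 + 5 = 5 ≠ 0.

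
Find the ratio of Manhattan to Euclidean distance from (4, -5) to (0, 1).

L1 = |4 - 0| + |-5 - 1| = 4 + 6 = 10
L2 = √(4² + 6²) = √52 ≈ 7.2111
L1 ≥ L2 always (equality iff movement is along one axis); L1 > L2 here.
Ratio L1/L2 = 10/√52 ≈ 1.3868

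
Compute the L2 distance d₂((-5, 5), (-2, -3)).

√(Σ(x_i - y_i)²) = √((-5 - (-2))² + (5 - (-3))²)
= √((-3)² + 8²) = √(9 + 64) = √73 ≈ 8.544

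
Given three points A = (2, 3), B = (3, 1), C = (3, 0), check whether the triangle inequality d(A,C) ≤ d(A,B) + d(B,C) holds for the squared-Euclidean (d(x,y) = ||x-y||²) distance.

d(A,B) = 1² + 2² = 5, d(B,C) = 0² + 1² = 1, d(A,C) = 1² + 3² = 10.
d(A,C) = 10 > 5 + 1 = 6. Triangle inequality is VIOLATED. (Squared-Euclidean is not a metric — this is a counterexample.)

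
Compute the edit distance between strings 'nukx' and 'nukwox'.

Let D[i][j] be the edit distance between the first i characters of 'nukx' and the first j characters of 'nukwox', with D[i][0] = i, D[0][j] = j, and D[i][j] = D[i-1][j-1] if the characters match, else 1 + min(D[i-1][j], D[i][j-1], D[i-1][j-1]). Filling the table (rows: prefixes of 'nukx', columns: prefixes of 'nukwox'):
     ε  n  u  k  w  o  x
  ε  0  1  2  3  4  5  6
  n  1  0  1  2  3  4  5
  u  2  1  0  1  2  3  4
  k  3  2  1  0  1  2  3
  x  4  3  2  1  1  2  2
The bottom-right entry gives D[4][6] = 2, so no sequence of fewer than 2 edits works. Backtracking through the table gives one optimal edit sequence (2 edits):
  nukx → nukwx (ins w @4)
  nukwx → nukwox (ins o @5)
Edit distance = 2.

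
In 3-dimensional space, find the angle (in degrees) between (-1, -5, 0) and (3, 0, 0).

With u = (-1, -5, 0), v = (3, 0, 0):
u·v = (-1)·3 + (-5)·0 + 0·0 = (-3) + 0 + 0 = -3.
|u| = √((-1)² + (-5)² + 0²) = √26, |v| = √(3² + 0² + 0²) = √9, so |u||v| = √(26·9) = √234.
cos θ = (u·v)/(|u||v|) = -3/√234 ≈ -0.196116
θ = arccos(-0.196116) ≈ 101.31°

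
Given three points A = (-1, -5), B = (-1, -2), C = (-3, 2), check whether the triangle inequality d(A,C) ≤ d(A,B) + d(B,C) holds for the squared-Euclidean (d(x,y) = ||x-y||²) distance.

d(A,B) = 0² + 3² = 9, d(B,C) = 2² + 4² = 20, d(A,C) = 2² + 7² = 53.
d(A,C) = 53 > 9 + 20 = 29. Triangle inequality is VIOLATED. (Squared-Euclidean is not a metric — this is a counterexample.)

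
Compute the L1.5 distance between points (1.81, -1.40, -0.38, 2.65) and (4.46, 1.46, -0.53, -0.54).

(Σ|x_i - y_i|^1.5)^(1/1.5) = (|1.81 - 4.46|^1.5 + |-1.4 - 1.46|^1.5 + |-0.38 - (-0.53)|^1.5 + |2.65 - (-0.54)|^1.5)^(1/1.5)
= (2.65^1.5 + 2.86^1.5 + 0.15^1.5 + 3.19^1.5)^(1/1.5) ≈ (4.3139 + 4.8367 + 0.0581 + 5.6975)^(1/1.5) = (14.9062)^(1/1.5) ≈ 6.0568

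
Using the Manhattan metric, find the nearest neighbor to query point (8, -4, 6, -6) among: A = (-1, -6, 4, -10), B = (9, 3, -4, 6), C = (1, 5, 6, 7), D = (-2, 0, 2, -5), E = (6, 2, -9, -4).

Distances: d(A) = 17, d(B) = 30, d(C) = 29, d(D) = 19, d(E) = 25. Nearest: A = (-1, -6, 4, -10) with distance 17.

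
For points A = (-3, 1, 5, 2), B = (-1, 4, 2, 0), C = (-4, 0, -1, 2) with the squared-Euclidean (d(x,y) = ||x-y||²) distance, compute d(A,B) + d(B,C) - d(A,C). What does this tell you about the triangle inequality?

d(A,B) = 2² + 3² + 3² + 2² = 26, d(B,C) = 3² + 4² + 3² + 2² = 38, d(A,C) = 1² + 1² + 6² + 0² = 38.
d(A,B) + d(B,C) - d(A,C) = 26 + 38 - 38 = 64 - 38 = 26. This is ≥ 0, so the triangle inequality holds for these points.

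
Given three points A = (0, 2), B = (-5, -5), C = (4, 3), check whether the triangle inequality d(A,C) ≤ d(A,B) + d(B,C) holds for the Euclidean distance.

d(A,B) = √(5² + 7²) = √74 ≈ 8.6023, d(B,C) = √(9² + 8²) = √145 ≈ 12.0416, d(A,C) = √(4² + 1²) = √17 ≈ 4.1231.
d(A,C) ≈ 4.1231 ≤ 8.6023 + 12.0416 = 20.6439. Triangle inequality is satisfied.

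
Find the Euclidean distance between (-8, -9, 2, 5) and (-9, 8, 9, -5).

√(Σ(x_i - y_i)²) = √((-8 - (-9))² + (-9 - 8)² + (2 - 9)² + (5 - (-5))²)
= √(1² + (-17)² + (-7)² + 10²) = √(1 + 289 + 49 + 100) = √439 ≈ 20.9523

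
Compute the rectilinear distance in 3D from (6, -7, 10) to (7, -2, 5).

Σ|x_i - y_i| = |6 - 7| + |-7 - (-2)| + |10 - 5| = 1 + 5 + 5 = 11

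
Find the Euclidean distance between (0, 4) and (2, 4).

√(Σ(x_i - y_i)²) = √((0 - 2)² + (4 - 4)²)
= √((-2)² + 0²) = √(4 + 0) = √4 = 2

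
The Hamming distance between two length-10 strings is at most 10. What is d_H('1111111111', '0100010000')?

Differing positions: 1, 3, 4, 5, 7, 8, 9, 10. Hamming distance = 8. The maximum possible Hamming distance for length-10 strings is 10, so d_H/10 = 8/10 = 0.8.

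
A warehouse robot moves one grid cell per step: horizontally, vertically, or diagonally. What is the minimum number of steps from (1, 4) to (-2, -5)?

max(|x_i - y_i|) = max(|1 - (-2)|, |4 - (-5)|) = max(3, 9) = 9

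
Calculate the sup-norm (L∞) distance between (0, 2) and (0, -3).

max(|x_i - y_i|) = max(|0 - 0|, |2 - (-3)|) = max(0, 5) = 5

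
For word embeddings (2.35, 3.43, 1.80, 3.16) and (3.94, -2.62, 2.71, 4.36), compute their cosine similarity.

With u = (2.35, 3.43, 1.80, 3.16), v = (3.94, -2.62, 2.71, 4.36):
u·v = 2.35·3.94 + 3.43·(-2.62) + 1.8·2.71 + 3.16·4.36 = 9.259 + (-8.9866) + 4.878 + 13.7776 = 18.928.
|u| = √(2.35² + 3.43² + 1.8² + 3.16²) = √(5.5225 + 11.7649 + 3.24 + 9.9856) = √30.513, |v| = √(3.94² + (-2.62)² + 2.71² + 4.36²) = √(15.5236 + 6.8644 + 7.3441 + 19.0096) = √48.7417.
cos θ = (u·v)/(|u||v|) = 18.928/(√30.513·√48.7417) ≈ 0.4908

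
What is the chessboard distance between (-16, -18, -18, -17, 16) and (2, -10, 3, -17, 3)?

max(|x_i - y_i|) = max(|-16 - 2|, |-18 - (-10)|, |-18 - 3|, |-17 - (-17)|, |16 - 3|) = max(18, 8, 21, 0, 13) = 21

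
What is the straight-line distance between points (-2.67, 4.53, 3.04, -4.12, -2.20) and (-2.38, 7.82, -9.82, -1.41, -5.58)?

√(Σ(x_i - y_i)²) = √((-2.67 - (-2.38))² + (4.53 - 7.82)² + (3.04 - (-9.82))² + (-4.12 - (-1.41))² + (-2.2 - (-5.58))²)
= √((-0.29)² + (-3.29)² + 12.86² + (-2.71)² + 3.38²) = √(0.0841 + 10.8241 + 165.3796 + 7.3441 + 11.4244) = √195.0563 ≈ 13.9663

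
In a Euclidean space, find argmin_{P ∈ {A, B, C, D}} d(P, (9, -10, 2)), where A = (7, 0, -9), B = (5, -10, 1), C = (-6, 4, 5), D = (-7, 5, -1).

Distances: d(A) = 15, d(B) ≈ 4.1231, d(C) ≈ 20.7364, d(D) ≈ 22.1359. Nearest: B = (5, -10, 1) with distance 4.1231.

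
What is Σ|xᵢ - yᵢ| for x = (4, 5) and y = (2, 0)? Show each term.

Σ|x_i - y_i| = |4 - 2| + |5 - 0| = 2 + 5 = 7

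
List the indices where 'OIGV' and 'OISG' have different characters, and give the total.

Differing positions: 3, 4. Hamming distance = 2.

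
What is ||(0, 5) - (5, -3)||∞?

max(|x_i - y_i|) = max(|0 - 5|, |5 - (-3)|) = max(5, 8) = 8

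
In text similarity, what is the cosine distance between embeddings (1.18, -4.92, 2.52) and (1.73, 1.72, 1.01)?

With u = (1.18, -4.92, 2.52), v = (1.73, 1.72, 1.01):
u·v = 1.18·1.73 + (-4.92)·1.72 + 2.52·1.01 = 2.0414 + (-8.4624) + 2.5452 = -3.8758.
|u| = √(1.18² + (-4.92)² + 2.52²) = √(1.3924 + 24.2064 + 6.3504) = √31.9492, |v| = √(1.73² + 1.72² + 1.01²) = √(2.9929 + 2.9584 + 1.0201) = √6.9714.
cos θ = (u·v)/(|u||v|) = -3.8758/(√31.9492·√6.9714) ≈ -0.2597
Cosine distance = 1 - cos θ ≈ 1 - (-0.2597) = 1.2597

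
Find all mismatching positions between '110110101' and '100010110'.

Differing positions: 2, 4, 8, 9. Hamming distance = 4.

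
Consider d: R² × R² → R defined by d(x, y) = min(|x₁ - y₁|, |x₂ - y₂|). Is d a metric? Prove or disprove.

No. d fails identity of indiscernibles: take x = (-5, 0) and y = (-5, 3). Then d(x,y) = min(|-5 - (-5)|, |0 - 3|) = min(0, 3) = 0, yet x ≠ y.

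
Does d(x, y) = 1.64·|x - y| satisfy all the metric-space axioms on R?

Yes. Since |x - y| is a metric on R and 1.64 > 0, the positive scalar multiple 1.64·|x - y| is also a metric: scaling by a positive constant preserves non-negativity, identity (d=0 ⟺ |x-y|=0 ⟺ x=y), symmetry, and the triangle inequality.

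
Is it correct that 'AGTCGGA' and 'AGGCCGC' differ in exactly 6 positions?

Differing positions: 3, 5, 7. Hamming distance = 3, so the claim that d_H = 6 is false.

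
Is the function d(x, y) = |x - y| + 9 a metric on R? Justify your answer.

No. d fails identity of indiscernibles (specifically d(x,x) = 0): d(2, 2) = |2 - 2| + 9 = 0 + 9 = 9 ≠ 0.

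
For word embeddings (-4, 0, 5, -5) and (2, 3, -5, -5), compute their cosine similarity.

With u = (-4, 0, 5, -5), v = (2, 3, -5, -5):
u·v = (-4)·2 + 0·3 + 5·(-5) + (-5)·(-5) = (-8) + 0 + (-25) + 25 = -8.
|u| = √((-4)² + 0² + 5² + (-5)²) = √66, |v| = √(2² + 3² + (-5)² + (-5)²) = √63, so |u||v| = √(66·63) = √4158.
cos θ = (u·v)/(|u||v|) = -8/√4158 ≈ -0.1241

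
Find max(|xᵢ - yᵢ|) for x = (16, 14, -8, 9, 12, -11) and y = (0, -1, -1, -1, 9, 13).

max(|x_i - y_i|) = max(|16 - 0|, |14 - (-1)|, |-8 - (-1)|, |9 - (-1)|, |12 - 9|, |-11 - 13|) = max(16, 15, 7, 10, 3, 24) = 24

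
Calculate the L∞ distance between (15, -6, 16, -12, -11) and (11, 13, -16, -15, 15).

max(|x_i - y_i|) = max(|15 - 11|, |-6 - 13|, |16 - (-16)|, |-12 - (-15)|, |-11 - 15|) = max(4, 19, 32, 3, 26) = 32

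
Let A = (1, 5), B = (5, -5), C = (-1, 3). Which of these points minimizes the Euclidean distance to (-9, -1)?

Distances: d(A) ≈ 11.6619, d(B) ≈ 14.5602, d(C) ≈ 8.9443. Nearest: C = (-1, 3) with distance 8.9443.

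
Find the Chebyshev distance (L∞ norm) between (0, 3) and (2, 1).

max(|x_i - y_i|) = max(|0 - 2|, |3 - 1|) = max(2, 2) = 2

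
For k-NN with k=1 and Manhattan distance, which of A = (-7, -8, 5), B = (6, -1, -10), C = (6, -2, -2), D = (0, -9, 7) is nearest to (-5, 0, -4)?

Distances: d(A) = 19, d(B) = 18, d(C) = 15, d(D) = 25. Nearest: C = (6, -2, -2) with distance 15.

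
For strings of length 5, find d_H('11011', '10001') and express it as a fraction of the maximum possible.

Differing positions: 2, 4. Hamming distance = 2. The maximum possible Hamming distance for length-5 strings is 5, so d_H/5 = 2/5 = 0.4.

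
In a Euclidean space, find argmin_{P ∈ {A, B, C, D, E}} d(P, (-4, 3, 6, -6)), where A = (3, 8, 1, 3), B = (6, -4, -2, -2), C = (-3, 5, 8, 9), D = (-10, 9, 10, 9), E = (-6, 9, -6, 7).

Distances: d(A) ≈ 13.4164, d(B) ≈ 15.1327, d(C) ≈ 15.2971, d(D) ≈ 17.6918, d(E) ≈ 18.7883. Nearest: A = (3, 8, 1, 3) with distance 13.4164.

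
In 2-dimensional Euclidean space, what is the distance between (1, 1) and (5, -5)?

√(Σ(x_i - y_i)²) = √((1 - 5)² + (1 - (-5))²)
= √((-4)² + 6²) = √(16 + 36) = √52 ≈ 7.2111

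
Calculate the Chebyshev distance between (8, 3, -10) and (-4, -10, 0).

max(|x_i - y_i|) = max(|8 - (-4)|, |3 - (-10)|, |-10 - 0|) = max(12, 13, 10) = 13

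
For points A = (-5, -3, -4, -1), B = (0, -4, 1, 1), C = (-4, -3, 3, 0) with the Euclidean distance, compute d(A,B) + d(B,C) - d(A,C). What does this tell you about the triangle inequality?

d(A,B) = √(5² + 1² + 5² + 2²) = √55 ≈ 7.4162, d(B,C) = √(4² + 1² + 2² + 1²) = √22 ≈ 4.6904, d(A,C) = √(1² + 0² + 7² + 1²) = √51 ≈ 7.1414.
d(A,B) + d(B,C) - d(A,C) = 7.4162 + 4.6904 - 7.1414 = 12.1066 - 7.1414 = 4.9652 (to 4 decimal places). This is ≥ 0, so the triangle inequality holds for these points.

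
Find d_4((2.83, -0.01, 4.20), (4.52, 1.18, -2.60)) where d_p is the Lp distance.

(Σ|x_i - y_i|^4)^(1/4) = (|2.83 - 4.52|^4 + |-0.01 - 1.18|^4 + |4.2 - (-2.6)|^4)^(1/4)
= (1.69^4 + 1.19^4 + 6.8^4)^(1/4) ≈ (8.1573 + 2.0053 + 2138.1376)^(1/4) = (2148.3002)^(1/4) ≈ 6.8081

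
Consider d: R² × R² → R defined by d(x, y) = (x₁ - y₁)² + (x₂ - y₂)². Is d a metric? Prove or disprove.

No. The squared Euclidean distance fails the triangle inequality. Counterexample: x = (0, 0), y = (3, 3), z = (6, 6). d(x,z) = 6² + 6² = 72, but d(x,y) + d(y,z) = (3² + 3²) + (3² + 3²) = 18 + 18 = 36. Since 72 > 36, the triangle inequality is violated. (Note: √d, the ordinary Euclidean distance, IS a metric.)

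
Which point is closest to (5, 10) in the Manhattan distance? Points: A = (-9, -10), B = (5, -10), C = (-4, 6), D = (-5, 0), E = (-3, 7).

Distances: d(A) = 34, d(B) = 20, d(C) = 13, d(D) = 20, d(E) = 11. Nearest: E = (-3, 7) with distance 11.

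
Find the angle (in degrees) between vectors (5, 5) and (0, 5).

With u = (5, 5), v = (0, 5):
u·v = 5·0 + 5·5 = 0 + 25 = 25.
|u| = √(5² + 5²) = √50, |v| = √(0² + 5²) = √25, so |u||v| = √(50·25) = √1250.
cos θ = (u·v)/(|u||v|) = 25/√1250 ≈ 0.707107
θ = arccos(0.707107) ≈ 45°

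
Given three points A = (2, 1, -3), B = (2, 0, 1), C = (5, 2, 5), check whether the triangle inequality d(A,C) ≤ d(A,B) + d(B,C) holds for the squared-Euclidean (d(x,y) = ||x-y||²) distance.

d(A,B) = 0² + 1² + 4² = 17, d(B,C) = 3² + 2² + 4² = 29, d(A,C) = 3² + 1² + 8² = 74.
d(A,C) = 74 > 17 + 29 = 46. Triangle inequality is VIOLATED. (Squared-Euclidean is not a metric — this is a counterexample.)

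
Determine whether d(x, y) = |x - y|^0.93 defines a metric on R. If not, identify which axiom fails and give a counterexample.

Yes. With 0 < p = 0.93 ≤ 1, d(x,y) = |x-y|^0.93 is a metric on R. Non-negativity and symmetry are immediate; |x-y|^0.93 = 0 ⟺ |x-y| = 0 ⟺ x = y. For the triangle inequality, the function t ↦ t^0.93 is subadditive on [0,∞) when p ≤ 1, so |x-z|^0.93 ≤ (|x-y| + |y-z|)^0.93 ≤ |x-y|^0.93 + |y-z|^0.93.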